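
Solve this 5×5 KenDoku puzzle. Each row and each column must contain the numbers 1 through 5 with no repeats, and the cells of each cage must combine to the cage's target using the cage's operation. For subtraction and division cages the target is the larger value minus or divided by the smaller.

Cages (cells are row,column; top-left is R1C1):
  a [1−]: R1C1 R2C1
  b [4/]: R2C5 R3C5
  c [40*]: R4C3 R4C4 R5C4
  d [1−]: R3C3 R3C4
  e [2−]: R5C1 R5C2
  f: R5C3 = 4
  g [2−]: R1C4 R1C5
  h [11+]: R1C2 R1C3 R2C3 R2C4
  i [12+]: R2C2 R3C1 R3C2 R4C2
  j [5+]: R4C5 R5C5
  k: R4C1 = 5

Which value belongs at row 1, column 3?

1

Cage k is given, which forces R4C1 = 5.
F is a freebie, leaving R5C3 = 4.
4 is placed in column 3, which forces R4C3 = 2.
The 3 cells of cage c must have product 40, leaving R4C4 = 4.
Row 4 now contains 4, so R4C5 = 3.
The 3 cells of cage c must have product 40, leaving R5C4 = 5.
The two cells of cage d must have difference 1; hence R3C4 = 2.
Row 4 already has 3; hence R4C2 = 1.
Column 2 now contains 1, leaving R5C2 = 3.
Cage j needs two cells with sum 5; hence R5C5 = 2.
2 is placed in column 4, so R1C4 = 3.
The 4 cells of cage i must have sum 12, which forces R2C2 = 2.
Column 4 now contains 3, so R2C4 = 1.
Row 2 already has 1; hence R2C5 = 4.
Cage i has sum 12; hence R3C1 = 4.
Cage i needs sum 12, which forces R3C2 = 5.
4 is placed in column 5, leaving R3C5 = 1.
Row 5 now contains 3, which forces R5C1 = 1.
Column 1 already has 1; hence R1C1 = 2.
2 is placed in column 2; hence R1C2 = 4.
Cage h needs sum 11, so R1C3 = 1.
1 is placed in column 5, which forces R1C5 = 5.
4 is placed in row 2, leaving R2C1 = 3.
Cage h has sum 11, leaving R2C3 = 5.
Row 3 already has 1, leaving R3C3 = 3.
Filled in: 2 4 1 3 5 / 3 2 5 1 4 / 4 5 3 2 1 / 5 1 2 4 3 / 1 3 4 5 2.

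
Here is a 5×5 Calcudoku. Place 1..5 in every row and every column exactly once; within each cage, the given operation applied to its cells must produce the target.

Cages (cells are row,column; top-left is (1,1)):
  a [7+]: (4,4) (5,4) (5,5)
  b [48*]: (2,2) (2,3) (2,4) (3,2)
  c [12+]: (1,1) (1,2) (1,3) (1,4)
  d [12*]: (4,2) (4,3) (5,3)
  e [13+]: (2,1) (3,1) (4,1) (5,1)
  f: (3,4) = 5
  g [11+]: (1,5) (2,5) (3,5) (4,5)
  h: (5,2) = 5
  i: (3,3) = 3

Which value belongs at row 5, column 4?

Cage i is a single given cell, leaving (3,3) = 3.
Cage f is given, which forces (3,4) = 5.
Cage h is a single given cell; hence (5,2) = 5.
The 3 cells of cage d must have product 12, which forces (4,2) = 3.
Cage b has product 48; hence (2,4) = 3.
The 4 cells of cage g must have sum 11; hence (1,5) = 3.
Cage e has sum 13, so (5,1) = 3.
In column 1, 2 can only go at (1,1), so (1,1) = 2.
Cage c needs sum 12, leaving (1,3) = 5.
Column 2 needs a 2, and only (3,2) is open for it.
The 4 cells of cage b must have product 48; hence (2,2) = 4.
Cage b needs product 48, so (2,3) = 2.
Row 2 already has 2, leaving (2,5) = 5.
Row 3 already has 2, so (3,5) = 1.
Column 5 now contains 5; hence (4,5) = 2.
2 is placed in column 5; hence (5,5) = 4.
4 is placed in column 2; hence (1,2) = 1.
Cage c needs sum 12, so (1,4) = 4.
Row 2 already has 5; hence (2,1) = 1.
Row 3 now contains 1; hence (3,1) = 4.
The 4 cells of cage e must have sum 13; hence (4,1) = 5.
Cage d has product 12, leaving (4,3) = 4.
The 3 cells of cage a must have sum 7; hence (4,4) = 1.
Row 5 already has 4; hence (5,3) = 1.
Cage a has sum 7, leaving (5,4) = 2.
Filled in: 2 1 5 4 3 / 1 4 2 3 5 / 4 2 3 5 1 / 5 3 4 1 2 / 3 5 1 2 4.

2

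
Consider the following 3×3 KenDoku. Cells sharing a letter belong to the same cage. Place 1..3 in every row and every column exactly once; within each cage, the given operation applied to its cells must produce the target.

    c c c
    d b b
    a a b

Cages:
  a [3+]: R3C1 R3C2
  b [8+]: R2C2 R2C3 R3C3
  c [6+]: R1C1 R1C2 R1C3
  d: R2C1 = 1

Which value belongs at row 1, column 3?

1

Cage d is given, leaving R2C1 = 1.
Cage b needs sum 8; hence R2C2 = 3.
Cage b has sum 8, leaving R2C3 = 2.
Column 1 already has 1; hence R3C1 = 2.
2 is placed in row 3, which forces R3C2 = 1.
Cage b needs sum 8, which forces R3C3 = 3.
Column 1 already has 2, so R1C1 = 3.
Column 2 now contains 1; hence R1C2 = 2.
Column 3 already has 3, so R1C3 = 1.
Filled in: 3 2 1 / 1 3 2 / 2 1 3.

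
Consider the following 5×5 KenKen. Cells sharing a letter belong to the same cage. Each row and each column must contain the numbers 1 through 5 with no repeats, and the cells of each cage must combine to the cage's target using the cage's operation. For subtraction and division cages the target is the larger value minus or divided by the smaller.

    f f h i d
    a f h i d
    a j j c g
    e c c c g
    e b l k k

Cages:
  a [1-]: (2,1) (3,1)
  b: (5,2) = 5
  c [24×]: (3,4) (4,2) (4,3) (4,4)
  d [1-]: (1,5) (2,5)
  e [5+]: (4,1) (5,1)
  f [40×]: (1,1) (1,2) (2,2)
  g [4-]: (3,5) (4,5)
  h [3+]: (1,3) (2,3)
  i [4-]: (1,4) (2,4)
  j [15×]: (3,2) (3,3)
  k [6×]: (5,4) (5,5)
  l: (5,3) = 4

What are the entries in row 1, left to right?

Cage b is a single given cell, leaving (5,2) = 5.
Cage l is a single given cell, which forces (5,3) = 4.
Cage f has product 40, so (1,1) = 5.
Row 1 now contains 5; hence (1,4) = 1.
Column 4 now contains 1, so (2,4) = 5.
Column 2 already has 5, which forces (3,2) = 3.
Cage j needs two cells with product 15, so (3,3) = 5.
5 is placed in row 3, which forces (3,5) = 1.
Column 5 now contains 1, so (4,5) = 5.
Row 1 already has 1, which forces (1,3) = 2.
Cage h needs two cells with sum 3, leaving (2,3) = 1.
1 is placed in column 3; hence (4,3) = 3.
Row 1 now contains 2, so (1,2) = 4.
Row 1 now contains 4, so (1,5) = 3.
Row 2 already has 1; hence (2,1) = 3.
Cage f has product 40, leaving (2,2) = 2.
Row 2 already has 2, leaving (2,5) = 4.
Cage c needs product 24, which forces (4,2) = 1.
3 is placed in column 1, which forces (5,1) = 1.
Column 5 now contains 3; hence (5,5) = 2.
Cage e needs two cells with sum 5, which forces (4,1) = 4.
4 is placed in row 4, which forces (4,4) = 2.
Row 5 already has 2, which forces (5,4) = 3.
Column 1 already has 4, so (3,1) = 2.
Column 4 now contains 2; hence (3,4) = 4.
The full grid is 5 4 2 1 3 / 3 2 1 5 4 / 2 3 5 4 1 / 4 1 3 2 5 / 1 5 4 3 2.

5 4 2 1 3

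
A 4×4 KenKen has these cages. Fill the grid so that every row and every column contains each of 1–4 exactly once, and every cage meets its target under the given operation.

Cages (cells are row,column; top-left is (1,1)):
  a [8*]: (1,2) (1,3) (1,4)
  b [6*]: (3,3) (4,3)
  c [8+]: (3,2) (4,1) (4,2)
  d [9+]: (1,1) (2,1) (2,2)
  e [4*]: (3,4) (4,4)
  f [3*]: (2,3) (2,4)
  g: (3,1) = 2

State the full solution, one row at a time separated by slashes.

3 1 4 2 / 4 2 1 3 / 2 4 3 1 / 1 3 2 4

Cage g is given, leaving (3,1) = 2.
2 is placed in row 3, which forces (3,3) = 3.
3 is placed in column 3; hence (4,3) = 2.
3 is placed in column 3, which forces (2,3) = 1.
The two cells of cage f must have product 3, so (2,4) = 3.
Cage d needs sum 9; hence (1,1) = 3.
Column 3 now contains 1, leaving (1,3) = 4.
Row 2 already has 3, leaving (2,1) = 4.
Cage d has sum 9; hence (2,2) = 2.
Column 1 now contains 4, which forces (4,1) = 1.
1 is placed in row 4; hence (4,4) = 4.
Column 2 now contains 2, which forces (1,2) = 1.
The 3 cells of cage a must have product 8, which forces (1,4) = 2.
The 3 cells of cage c must have sum 8, so (3,2) = 4.
Column 4 now contains 4, so (3,4) = 1.
Row 4 already has 4; hence (4,2) = 3.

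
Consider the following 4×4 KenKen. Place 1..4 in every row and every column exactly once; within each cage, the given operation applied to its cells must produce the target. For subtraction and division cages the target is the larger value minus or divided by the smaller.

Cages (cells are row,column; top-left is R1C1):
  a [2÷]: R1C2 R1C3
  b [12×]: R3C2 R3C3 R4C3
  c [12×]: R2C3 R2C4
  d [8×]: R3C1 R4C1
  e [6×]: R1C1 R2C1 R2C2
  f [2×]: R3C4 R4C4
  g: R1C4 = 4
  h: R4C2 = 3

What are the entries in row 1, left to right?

3 1 2 4

Cage g is a single given cell, which forces R1C4 = 4.
Column 4 already has 4, so R2C4 = 3.
H is a freebie, which forces R4C2 = 3.
The 3 cells of cage e must have product 6, leaving R1C1 = 3.
Row 2 now contains 3, which forces R2C3 = 4.
Cage b has product 12, leaving R3C3 = 3.
In row 3, 1 can only go at R3C4, so R3C4 = 1.
Column 4 now contains 1; hence R4C4 = 2.
Cage d needs two cells with product 8; hence R3C1 = 2.
Cage b needs product 12, which forces R3C2 = 4.
Row 4 already has 2, which forces R4C1 = 4.
Row 4 already has 2, leaving R4C3 = 1.
Cage a needs two cells with quotient 2, leaving R1C2 = 1.
Column 3 now contains 1, leaving R1C3 = 2.
Column 1 already has 2, which forces R2C1 = 1.
The 3 cells of cage e must have product 6, which forces R2C2 = 2.
Filled in: 3 1 2 4 / 1 2 4 3 / 2 4 3 1 / 4 3 1 2.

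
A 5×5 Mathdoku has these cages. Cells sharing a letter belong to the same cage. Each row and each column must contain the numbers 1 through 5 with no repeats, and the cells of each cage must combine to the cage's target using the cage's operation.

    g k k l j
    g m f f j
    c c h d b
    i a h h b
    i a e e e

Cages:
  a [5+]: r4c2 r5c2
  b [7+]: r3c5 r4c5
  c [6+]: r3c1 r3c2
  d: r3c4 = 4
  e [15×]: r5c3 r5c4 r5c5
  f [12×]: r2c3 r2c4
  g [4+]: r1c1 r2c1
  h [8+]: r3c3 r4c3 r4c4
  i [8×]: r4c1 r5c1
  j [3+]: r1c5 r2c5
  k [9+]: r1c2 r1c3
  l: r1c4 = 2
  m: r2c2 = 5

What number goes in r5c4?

1

L is a freebie, leaving r1c4 = 2.
Row 1 now contains 2, leaving r1c5 = 1.
Cage m is given, which forces r2c2 = 5.
1 is placed in column 5; hence r2c5 = 2.
Cage d is given, so r3c4 = 4.
Row 1 already has 1; hence r1c1 = 3.
5 is placed in column 2, leaving r1c2 = 4.
The two cells of cage k must have sum 9, leaving r1c3 = 5.
Cage g's pair has sum 4, so r2c1 = 1.
Cage f needs two cells with product 12, so r2c3 = 4.
Column 4 already has 4; hence r2c4 = 3.
Cage c's pair has sum 6, which forces r3c1 = 5.
Cage c needs two cells with sum 6, which forces r3c2 = 1.
The two cells of cage b must have sum 7, leaving r3c5 = 3.
The two cells of cage b must have sum 7, so r4c5 = 4.
Column 5 already has 3, so r5c5 = 5.
Row 3 already has 3, leaving r3c3 = 2.
Row 4 already has 4, which forces r4c1 = 2.
Row 4 now contains 2; hence r4c2 = 3.
Cage h needs sum 8, so r4c3 = 1.
Cage h has sum 8, so r4c4 = 5.
The two cells of cage i must have product 8, which forces r5c1 = 4.
3 is placed in column 2, which forces r5c2 = 2.
Cage e needs product 15, leaving r5c3 = 3.
Row 5 now contains 5, leaving r5c4 = 1.
Completed grid: 3 4 5 2 1 / 1 5 4 3 2 / 5 1 2 4 3 / 2 3 1 5 4 / 4 2 3 1 5.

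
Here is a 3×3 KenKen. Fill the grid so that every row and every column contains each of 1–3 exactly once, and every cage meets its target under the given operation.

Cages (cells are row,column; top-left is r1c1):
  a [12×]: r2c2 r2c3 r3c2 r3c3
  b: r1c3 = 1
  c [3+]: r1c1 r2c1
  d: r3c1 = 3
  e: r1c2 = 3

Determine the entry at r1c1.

E is a freebie, leaving r1c2 = 3.
B is a freebie; hence r1c3 = 1.
D is a freebie, so r3c1 = 3.
Row 3 now contains 3, leaving r3c3 = 2.
1 is placed in row 1, which forces r1c1 = 2.
Cage c needs two cells with sum 3, so r2c1 = 1.
Cage a needs product 12, leaving r2c2 = 2.
Column 3 now contains 2, which forces r2c3 = 3.
Row 3 already has 2, which forces r3c2 = 1.
Completed grid: 2 3 1 / 1 2 3 / 3 1 2.

2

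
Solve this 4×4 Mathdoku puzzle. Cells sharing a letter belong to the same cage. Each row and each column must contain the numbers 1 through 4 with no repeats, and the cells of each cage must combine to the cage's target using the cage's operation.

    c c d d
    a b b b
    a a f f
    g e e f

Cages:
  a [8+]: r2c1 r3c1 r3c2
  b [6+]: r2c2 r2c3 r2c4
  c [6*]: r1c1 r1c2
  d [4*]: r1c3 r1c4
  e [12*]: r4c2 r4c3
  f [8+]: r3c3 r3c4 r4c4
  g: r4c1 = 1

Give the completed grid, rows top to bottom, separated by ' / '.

2 3 4 1 / 4 2 1 3 / 3 1 2 4 / 1 4 3 2

Cage g is given, so r4c1 = 1.
The only place for 4 in row 2 is r2c1.
Cage a needs sum 8; hence r3c1 = 3.
Cage a needs sum 8, which forces r3c2 = 1.
Column 1 now contains 3, which forces r1c1 = 2.
Cage c needs two cells with product 6; hence r1c2 = 3.
Column 2 now contains 3; hence r2c2 = 2.
The 3 cells of cage f must have sum 8, so r3c3 = 2.
Cage f needs sum 8, which forces r3c4 = 4.
Column 2 now contains 3, so r4c2 = 4.
4 is placed in row 4; hence r4c3 = 3.
Cage f has sum 8, so r4c4 = 2.
Cage d's pair has product 4; hence r1c3 = 4.
Column 4 now contains 4, leaving r1c4 = 1.
Column 3 already has 3, so r2c3 = 1.
Cage b has sum 6, which forces r2c4 = 3.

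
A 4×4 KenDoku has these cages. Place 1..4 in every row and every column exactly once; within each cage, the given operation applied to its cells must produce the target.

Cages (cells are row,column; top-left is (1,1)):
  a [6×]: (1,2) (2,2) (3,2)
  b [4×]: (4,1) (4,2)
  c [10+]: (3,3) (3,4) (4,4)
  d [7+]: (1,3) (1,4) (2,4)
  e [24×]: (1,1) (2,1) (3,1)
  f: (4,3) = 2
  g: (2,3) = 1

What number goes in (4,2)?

4

Cage g is a single given cell, so (2,3) = 1.
Cage f is a single given cell, so (4,3) = 2.
The 3 cells of cage d must have sum 7; hence (1,4) = 1.
The 3 cells of cage a must have product 6, which forces (3,2) = 1.
Column 2 now contains 1, which forces (4,2) = 4.
Row 4 now contains 4, so (4,4) = 3.
Cage d has sum 7, so (1,3) = 4.
Column 4 already has 3, so (2,4) = 2.
Cage c needs sum 10, leaving (3,3) = 3.
Cage c has sum 10, so (3,4) = 4.
Row 4 now contains 4, so (4,1) = 1.
Cage e has product 24, which forces (1,1) = 3.
Cage a has product 6, leaving (1,2) = 2.
Cage e has product 24, so (2,1) = 4.
Row 2 now contains 2; hence (2,2) = 3.
Row 3 already has 4, so (3,1) = 2.
Filled in: 3 2 4 1 / 4 3 1 2 / 2 1 3 4 / 1 4 2 3.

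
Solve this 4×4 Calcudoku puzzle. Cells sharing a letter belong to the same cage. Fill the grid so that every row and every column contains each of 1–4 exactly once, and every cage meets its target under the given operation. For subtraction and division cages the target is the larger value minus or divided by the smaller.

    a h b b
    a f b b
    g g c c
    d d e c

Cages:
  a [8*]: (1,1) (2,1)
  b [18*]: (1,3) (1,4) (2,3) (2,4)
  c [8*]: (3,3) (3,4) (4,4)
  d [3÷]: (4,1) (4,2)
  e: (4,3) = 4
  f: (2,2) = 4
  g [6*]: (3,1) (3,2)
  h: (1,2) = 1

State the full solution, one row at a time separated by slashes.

4 1 2 3 / 2 4 3 1 / 3 2 1 4 / 1 3 4 2

H is a freebie, which forces (1,2) = 1.
Cage f is a single given cell, leaving (2,2) = 4.
1 is placed in column 2, so (4,2) = 3.
Cage e is a single given cell, which forces (4,3) = 4.
Cage a's pair has product 8, which forces (1,1) = 4.
Row 2 now contains 4, so (2,1) = 2.
Cage g's pair has product 6, which forces (3,1) = 3.
Column 2 now contains 3, leaving (3,2) = 2.
2 is placed in row 3, so (3,3) = 1.
Cage c has product 8; hence (3,4) = 4.
Row 4 now contains 3; hence (4,1) = 1.
Row 4 already has 1, which forces (4,4) = 2.
Cage b needs product 18, leaving (1,3) = 2.
Column 4 already has 2, leaving (1,4) = 3.
Column 3 now contains 1, leaving (2,3) = 3.
Cage b needs product 18, leaving (2,4) = 1.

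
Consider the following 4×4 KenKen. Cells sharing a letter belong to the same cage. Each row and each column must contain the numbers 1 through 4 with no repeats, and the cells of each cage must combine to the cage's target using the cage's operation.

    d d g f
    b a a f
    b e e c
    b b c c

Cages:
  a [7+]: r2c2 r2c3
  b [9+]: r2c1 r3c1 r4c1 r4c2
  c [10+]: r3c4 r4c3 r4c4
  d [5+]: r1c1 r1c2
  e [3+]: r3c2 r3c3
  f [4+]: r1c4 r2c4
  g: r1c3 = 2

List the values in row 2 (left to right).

2 4 3 1

G is a freebie, so r1c3 = 2.
Column 3 already has 2, leaving r3c3 = 1.
Row 3 now contains 1; hence r3c2 = 2.
In row 1, 3 can only go at r1c4, so r1c4 = 3.
Column 4 already has 3, which forces r2c4 = 1.
Column 4 already has 3; hence r3c4 = 4.
Cage c needs sum 10, leaving r4c3 = 4.
Cage c needs sum 10, so r4c4 = 2.
Row 2 already has 1, which forces r2c1 = 2.
Cage a's pair has sum 7, which forces r2c2 = 4.
Column 3 now contains 4, so r2c3 = 3.
Row 3 already has 4, leaving r3c1 = 3.
Cage b has sum 9; hence r4c1 = 1.
The 4 cells of cage b must have sum 9, so r4c2 = 3.
1 is placed in column 1; hence r1c1 = 4.
Column 2 already has 4, so r1c2 = 1.
Completed grid: 4 1 2 3 / 2 4 3 1 / 3 2 1 4 / 1 3 4 2.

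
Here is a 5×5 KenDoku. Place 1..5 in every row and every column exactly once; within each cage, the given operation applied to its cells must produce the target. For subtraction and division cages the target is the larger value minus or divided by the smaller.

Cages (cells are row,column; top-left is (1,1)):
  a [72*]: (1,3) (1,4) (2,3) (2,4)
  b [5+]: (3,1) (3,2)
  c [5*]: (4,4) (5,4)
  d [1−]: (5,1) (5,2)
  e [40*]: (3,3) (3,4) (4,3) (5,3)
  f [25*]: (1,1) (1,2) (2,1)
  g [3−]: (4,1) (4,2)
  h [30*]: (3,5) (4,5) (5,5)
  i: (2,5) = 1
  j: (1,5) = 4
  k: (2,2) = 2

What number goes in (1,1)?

1

Cage f needs product 25, leaving (1,1) = 1.
The 3 cells of cage f must have product 25, which forces (1,2) = 5.
J is a freebie, so (1,5) = 4.
The 3 cells of cage f must have product 25; hence (2,1) = 5.
Cage k is given, which forces (2,2) = 2.
I is a freebie; hence (2,5) = 1.
Cage g needs two cells with difference 3; hence (4,1) = 4.
The two cells of cage g must have difference 3, leaving (4,2) = 1.
1 is placed in row 4, which forces (4,4) = 5.
Column 4 now contains 5, so (5,4) = 1.
Column 1 already has 4, which forces (3,1) = 2.
Column 2 already has 1, so (3,2) = 3.
Cage e has product 40, leaving (3,3) = 1.
The 4 cells of cage e must have product 40, leaving (3,4) = 4.
Row 3 now contains 3; hence (3,5) = 5.
Row 4 already has 5, so (4,3) = 2.
Row 4 already has 2; hence (4,5) = 3.
Column 1 now contains 2; hence (5,1) = 3.
Column 2 already has 3; hence (5,2) = 4.
Cage e has product 40, which forces (5,3) = 5.
3 is placed in column 5, so (5,5) = 2.
Column 3 already has 2, which forces (1,3) = 3.
Cage a has product 72, leaving (1,4) = 2.
Cage a needs product 72; hence (2,3) = 4.
Column 4 already has 4; hence (2,4) = 3.
Completed grid: 1 5 3 2 4 / 5 2 4 3 1 / 2 3 1 4 5 / 4 1 2 5 3 / 3 4 5 1 2.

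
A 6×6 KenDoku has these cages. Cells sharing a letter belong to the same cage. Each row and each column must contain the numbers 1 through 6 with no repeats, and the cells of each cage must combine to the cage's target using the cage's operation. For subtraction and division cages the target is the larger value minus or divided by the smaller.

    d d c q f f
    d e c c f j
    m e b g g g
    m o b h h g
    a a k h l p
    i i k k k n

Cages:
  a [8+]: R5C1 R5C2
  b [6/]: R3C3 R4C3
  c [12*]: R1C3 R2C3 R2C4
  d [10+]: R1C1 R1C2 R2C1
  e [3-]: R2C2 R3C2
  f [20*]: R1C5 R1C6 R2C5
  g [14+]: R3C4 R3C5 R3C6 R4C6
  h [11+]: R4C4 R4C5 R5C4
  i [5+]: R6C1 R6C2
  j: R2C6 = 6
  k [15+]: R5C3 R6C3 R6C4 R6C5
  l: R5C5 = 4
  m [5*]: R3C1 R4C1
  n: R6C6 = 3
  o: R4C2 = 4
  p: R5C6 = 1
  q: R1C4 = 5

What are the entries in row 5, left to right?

Q is a freebie, so R1C4 = 5.
J is a freebie; hence R2C6 = 6.
Cage o is a single given cell; hence R4C2 = 4.
L is a freebie; hence R5C5 = 4.
Cage p is a single given cell; hence R5C6 = 1.
Cage n is a single given cell, leaving R6C6 = 3.
Column 5 already has 4, which forces R1C5 = 1.
The 3 cells of cage f must have product 20, so R1C6 = 4.
The 3 cells of cage f must have product 20; hence R2C5 = 5.
The two cells of cage i must have sum 5, so R6C1 = 4.
The two cells of cage i must have sum 5, so R6C2 = 1.
The 4 cells of cage k must have sum 15, which forces R5C3 = 2.
Cage k needs sum 15, leaving R6C3 = 5.
In row 1, 2 can only go at R1C2, so R1C2 = 2.
The 3 cells of cage d must have sum 10, which forces R1C1 = 6.
6 is placed in row 1, leaving R1C3 = 3.
The 3 cells of cage d must have sum 10, which forces R2C1 = 2.
Column 2 now contains 2, which forces R2C2 = 3.
Cage e needs two cells with difference 3, so R3C2 = 6.
Row 3 now contains 6, so R3C3 = 1.
Row 3 now contains 1, so R3C4 = 4.
Row 3 now contains 6, so R3C5 = 3.
Column 3 now contains 1, leaving R4C3 = 6.
Row 4 already has 6, so R4C5 = 2.
Row 4 already has 2, so R4C6 = 5.
Column 2 now contains 3, so R5C2 = 5.
2 is placed in column 5, so R6C5 = 6.
Column 3 now contains 1, so R2C3 = 4.
4 is placed in column 4; hence R2C4 = 1.
Row 3 now contains 1, which forces R3C1 = 5.
Column 6 already has 5, so R3C6 = 2.
Row 4 already has 5; hence R4C1 = 1.
Row 4 already has 2, so R4C4 = 3.
Row 5 now contains 5, which forces R5C1 = 3.
Cage h needs sum 11, so R5C4 = 6.
6 is placed in row 6, so R6C4 = 2.
Completed grid: 6 2 3 5 1 4 / 2 3 4 1 5 6 / 5 6 1 4 3 2 / 1 4 6 3 2 5 / 3 5 2 6 4 1 / 4 1 5 2 6 3.

3 5 2 6 4 1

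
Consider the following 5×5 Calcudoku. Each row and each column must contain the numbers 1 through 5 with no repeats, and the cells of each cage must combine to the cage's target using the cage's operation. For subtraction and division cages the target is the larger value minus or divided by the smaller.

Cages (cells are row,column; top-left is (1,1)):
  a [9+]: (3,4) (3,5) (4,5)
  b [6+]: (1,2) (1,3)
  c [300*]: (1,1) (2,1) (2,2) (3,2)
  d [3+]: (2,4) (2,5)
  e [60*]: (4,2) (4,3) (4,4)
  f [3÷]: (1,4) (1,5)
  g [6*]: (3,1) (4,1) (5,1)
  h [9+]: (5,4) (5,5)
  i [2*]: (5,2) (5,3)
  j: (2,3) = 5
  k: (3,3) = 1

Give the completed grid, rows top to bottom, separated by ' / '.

5 2 4 1 3 / 4 3 5 2 1 / 2 5 1 3 4 / 1 4 3 5 2 / 3 1 2 4 5

Cage j is a single given cell, so (2,3) = 5.
K is a freebie, leaving (3,3) = 1.
Column 3 now contains 1, leaving (5,3) = 2.
Cage c has product 300; hence (1,1) = 5.
The two cells of cage b must have sum 6, which forces (1,2) = 2.
2 is placed in column 3, which forces (1,3) = 4.
Cage c needs product 300, leaving (3,2) = 5.
4 is placed in column 3, so (4,3) = 3.
Row 5 already has 2, so (5,2) = 1.
Cage g needs product 6; hence (3,1) = 2.
The 3 cells of cage g must have product 6, which forces (4,1) = 1.
3 is placed in row 4; hence (4,2) = 4.
Cage e has product 60; hence (4,4) = 5.
Row 4 already has 4, which forces (4,5) = 2.
Row 5 already has 1, so (5,1) = 3.
Column 4 now contains 5, which forces (5,4) = 4.
4 is placed in row 5, leaving (5,5) = 5.
Column 1 already has 3; hence (2,1) = 4.
Column 2 now contains 4, so (2,2) = 3.
The two cells of cage d must have sum 3, which forces (2,4) = 2.
2 is placed in column 5, so (2,5) = 1.
Column 4 now contains 4; hence (3,4) = 3.
Cage a has sum 9, leaving (3,5) = 4.
3 is placed in column 4, which forces (1,4) = 1.
1 is placed in column 5, so (1,5) = 3.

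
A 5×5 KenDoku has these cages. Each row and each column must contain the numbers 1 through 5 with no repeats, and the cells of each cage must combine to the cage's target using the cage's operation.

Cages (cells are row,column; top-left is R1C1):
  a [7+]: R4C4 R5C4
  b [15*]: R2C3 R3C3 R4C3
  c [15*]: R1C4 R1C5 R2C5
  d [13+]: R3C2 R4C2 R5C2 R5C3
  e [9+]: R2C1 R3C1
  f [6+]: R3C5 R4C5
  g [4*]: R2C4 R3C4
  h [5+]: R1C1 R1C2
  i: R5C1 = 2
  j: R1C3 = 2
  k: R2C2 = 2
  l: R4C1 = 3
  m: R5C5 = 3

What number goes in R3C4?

Cage j is a single given cell, so R1C3 = 2.
Cage k is a single given cell, so R2C2 = 2.
Cage l is a single given cell, which forces R4C1 = 3.
Cage i is given, so R5C1 = 2.
Cage m is given, leaving R5C5 = 3.
Cage c has product 15; hence R1C4 = 3.
The 4 cells of cage d must have sum 13; hence R3C2 = 3.
Cage a's pair has sum 7; hence R4C4 = 2.
Cage a needs two cells with sum 7; hence R5C4 = 5.
Cage b has product 15, which forces R2C3 = 3.
Cage d has sum 13, so R4C2 = 5.
Row 4 now contains 5, leaving R4C3 = 1.
1 is placed in row 4, leaving R4C5 = 4.
Column 3 already has 1, so R5C3 = 4.
Column 3 already has 1, which forces R3C3 = 5.
Cage f needs two cells with sum 6; hence R3C5 = 2.
Row 5 now contains 4, leaving R5C2 = 1.
The two cells of cage h must have sum 5, which forces R1C1 = 1.
Column 2 now contains 1, leaving R1C2 = 4.
Row 1 already has 1, leaving R1C5 = 5.
Cage e's pair has sum 9; hence R2C1 = 5.
Column 5 already has 5, which forces R2C5 = 1.
5 is placed in row 3, leaving R3C1 = 4.
Row 3 now contains 4, which forces R3C4 = 1.
Row 2 now contains 1, which forces R2C4 = 4.
The full grid is 1 4 2 3 5 / 5 2 3 4 1 / 4 3 5 1 2 / 3 5 1 2 4 / 2 1 4 5 3.

1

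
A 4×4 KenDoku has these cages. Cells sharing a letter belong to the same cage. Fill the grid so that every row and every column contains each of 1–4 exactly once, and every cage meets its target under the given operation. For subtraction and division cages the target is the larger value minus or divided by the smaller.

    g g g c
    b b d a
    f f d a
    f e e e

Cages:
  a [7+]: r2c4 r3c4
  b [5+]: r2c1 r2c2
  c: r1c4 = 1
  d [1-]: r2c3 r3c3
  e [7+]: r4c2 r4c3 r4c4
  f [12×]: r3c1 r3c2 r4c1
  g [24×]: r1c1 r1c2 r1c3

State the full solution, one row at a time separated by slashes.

C is a freebie, leaving r1c4 = 1.
The only place for 3 in row 4 is r4c1.
In row 3, 2 can only go at r3c3, so r3c3 = 2.
The only place for 2 in row 2 is r2c1.
Column 1 now contains 2, so r1c1 = 4.
The 3 cells of cage g must have product 24; hence r1c2 = 2.
Cage g needs product 24; hence r1c3 = 3.
The two cells of cage b must have sum 5, so r2c2 = 3.
3 is placed in column 3, leaving r2c3 = 1.
Row 2 already has 3, which forces r2c4 = 4.
Column 1 now contains 4, so r3c1 = 1.
Row 3 now contains 1, which forces r3c2 = 4.
Column 4 now contains 4, which forces r3c4 = 3.
4 is placed in column 2; hence r4c2 = 1.
1 is placed in column 3, so r4c3 = 4.
Column 4 now contains 4, leaving r4c4 = 2.

4 2 3 1 / 2 3 1 4 / 1 4 2 3 / 3 1 4 2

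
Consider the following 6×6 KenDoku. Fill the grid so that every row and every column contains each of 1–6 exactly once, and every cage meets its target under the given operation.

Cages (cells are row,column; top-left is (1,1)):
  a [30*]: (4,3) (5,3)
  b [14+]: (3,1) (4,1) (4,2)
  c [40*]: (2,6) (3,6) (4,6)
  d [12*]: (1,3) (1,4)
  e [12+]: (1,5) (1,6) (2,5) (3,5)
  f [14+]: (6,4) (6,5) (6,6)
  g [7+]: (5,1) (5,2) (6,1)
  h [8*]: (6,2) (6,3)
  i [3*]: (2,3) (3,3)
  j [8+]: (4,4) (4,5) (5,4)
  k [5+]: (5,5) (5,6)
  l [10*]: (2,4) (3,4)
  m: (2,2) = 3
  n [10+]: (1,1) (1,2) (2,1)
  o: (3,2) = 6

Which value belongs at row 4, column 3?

Cage m is given, so (2,2) = 3.
3 is placed in row 2; hence (2,3) = 1.
Cage o is a single given cell, which forces (3,2) = 6.
1 is placed in column 3, so (3,3) = 3.
The only place for 1 in row 3 is (3,5).
The only place for 1 in row 4 is (4,4).
In row 4, 3 can only go at (4,5), so (4,5) = 3.
Cage j has sum 8, leaving (5,4) = 4.
4 is placed in row 5; hence (5,5) = 2.
The 3 cells of cage g must have sum 7, so (5,1) = 5.
Row 5 already has 2, so (5,2) = 1.
5 is placed in row 5, so (5,3) = 6.
Cage k needs two cells with sum 5, which forces (5,6) = 3.
Cage g needs sum 7, leaving (6,1) = 1.
Column 1 already has 5, leaving (3,1) = 4.
Cage b needs sum 14, leaving (4,1) = 6.
Cage b has sum 14, leaving (4,2) = 4.
Column 3 already has 6, so (4,3) = 5.
Row 4 already has 5, leaving (4,6) = 2.
Column 2 already has 4, which forces (6,2) = 2.
2 is placed in row 6, which forces (6,3) = 4.
Cage f has sum 14, which forces (6,4) = 3.
The 3 cells of cage n must have sum 10, which forces (1,1) = 3.
Column 2 already has 2, so (1,2) = 5.
Column 3 already has 4, which forces (1,3) = 2.
3 is placed in column 4, so (1,4) = 6.
Row 1 already has 6; hence (1,5) = 4.
2 is placed in column 6, leaving (1,6) = 1.
Column 1 already has 4; hence (2,1) = 2.
Row 2 now contains 2; hence (2,4) = 5.
Column 5 now contains 4, leaving (2,5) = 6.
Cage c needs product 40, so (2,6) = 4.
Column 4 already has 5, which forces (3,4) = 2.
2 is placed in column 6, which forces (3,6) = 5.
Column 5 already has 6, leaving (6,5) = 5.
Column 6 already has 5, which forces (6,6) = 6.
Completed grid: 3 5 2 6 4 1 / 2 3 1 5 6 4 / 4 6 3 2 1 5 / 6 4 5 1 3 2 / 5 1 6 4 2 3 / 1 2 4 3 5 6.

5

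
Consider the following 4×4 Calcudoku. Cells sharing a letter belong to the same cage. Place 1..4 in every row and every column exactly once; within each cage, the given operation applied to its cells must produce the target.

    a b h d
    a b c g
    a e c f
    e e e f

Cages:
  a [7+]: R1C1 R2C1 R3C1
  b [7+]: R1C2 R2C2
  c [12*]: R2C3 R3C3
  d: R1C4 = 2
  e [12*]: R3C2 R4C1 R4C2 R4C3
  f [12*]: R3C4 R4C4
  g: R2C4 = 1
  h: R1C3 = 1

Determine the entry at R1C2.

3

Cage h is a single given cell; hence R1C3 = 1.
Cage d is given, leaving R1C4 = 2.
G is a freebie; hence R2C4 = 1.
2 is placed in row 1, which forces R1C1 = 4.
4 is placed in row 1, which forces R1C2 = 3.
The 3 cells of cage a must have sum 7; hence R2C1 = 2.
3 is placed in column 2, so R2C2 = 4.
Row 2 already has 4, so R2C3 = 3.
The 3 cells of cage a must have sum 7, so R3C1 = 1.
Row 3 now contains 1, which forces R3C2 = 2.
3 is placed in column 3, leaving R3C3 = 4.
Row 3 now contains 4, leaving R3C4 = 3.
1 is placed in column 1, so R4C1 = 3.
Column 2 already has 4, leaving R4C2 = 1.
4 is placed in column 3, leaving R4C3 = 2.
Column 4 already has 3, so R4C4 = 4.
Filled in: 4 3 1 2 / 2 4 3 1 / 1 2 4 3 / 3 1 2 4.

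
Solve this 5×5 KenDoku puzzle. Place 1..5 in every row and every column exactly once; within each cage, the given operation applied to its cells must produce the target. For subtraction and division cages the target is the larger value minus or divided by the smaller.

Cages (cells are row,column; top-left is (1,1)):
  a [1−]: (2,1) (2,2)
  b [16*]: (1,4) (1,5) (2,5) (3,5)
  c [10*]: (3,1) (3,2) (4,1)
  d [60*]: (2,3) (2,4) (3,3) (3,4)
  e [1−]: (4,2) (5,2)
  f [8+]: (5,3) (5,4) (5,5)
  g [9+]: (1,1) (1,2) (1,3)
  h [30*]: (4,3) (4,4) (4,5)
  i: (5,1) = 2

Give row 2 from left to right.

Cage b needs product 16, which forces (1,4) = 2.
Cage i is given, leaving (5,1) = 2.
The 3 cells of cage c must have product 10, leaving (3,2) = 2.
Cage b needs product 16; hence (2,5) = 2.
Cage h needs product 30, leaving (4,3) = 2.
The only place for 4 in row 1 is (1,5).
Column 5 already has 4, leaving (3,5) = 1.
Column 5 now contains 1, leaving (5,5) = 3.
1 is placed in row 3, which forces (3,1) = 5.
Cage c needs product 10, so (4,1) = 1.
Cage h has product 30, leaving (4,4) = 3.
3 is placed in column 5, so (4,5) = 5.
Column 1 now contains 1, leaving (1,1) = 3.
Column 1 already has 3; hence (2,1) = 4.
Cage d needs product 60, leaving (3,3) = 3.
Column 4 already has 3; hence (3,4) = 4.
Row 4 already has 5; hence (4,2) = 4.
The two cells of cage e must have difference 1, which forces (5,2) = 5.
Column 4 now contains 4; hence (5,4) = 1.
Column 2 now contains 5, leaving (1,2) = 1.
The 3 cells of cage g must have sum 9, leaving (1,3) = 5.
Column 2 now contains 5, so (2,2) = 3.
Cage d needs product 60; hence (2,3) = 1.
Column 4 now contains 1; hence (2,4) = 5.
1 is placed in row 5, leaving (5,3) = 4.
Filled in: 3 1 5 2 4 / 4 3 1 5 2 / 5 2 3 4 1 / 1 4 2 3 5 / 2 5 4 1 3.

4 3 1 5 2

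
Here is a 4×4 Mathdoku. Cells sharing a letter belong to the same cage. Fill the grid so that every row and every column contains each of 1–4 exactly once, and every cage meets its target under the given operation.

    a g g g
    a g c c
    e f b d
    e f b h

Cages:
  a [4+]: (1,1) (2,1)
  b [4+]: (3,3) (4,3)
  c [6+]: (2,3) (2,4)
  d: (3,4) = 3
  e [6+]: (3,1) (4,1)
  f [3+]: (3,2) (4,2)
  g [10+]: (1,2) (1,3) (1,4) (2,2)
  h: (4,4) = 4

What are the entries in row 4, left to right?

Cage d is a single given cell; hence (3,4) = 3.
Cage h is given; hence (4,4) = 4.
Cage c needs two cells with sum 6; hence (2,3) = 4.
Column 4 now contains 4, leaving (2,4) = 2.
The two cells of cage e must have sum 6, so (3,1) = 4.
Row 3 now contains 3, leaving (3,3) = 1.
4 is placed in row 4, leaving (4,1) = 2.
2 is placed in row 4, so (4,2) = 1.
Cage b needs two cells with sum 4, so (4,3) = 3.
The 4 cells of cage g must have sum 10, so (1,2) = 4.
Column 3 now contains 3, so (1,3) = 2.
Column 4 already has 2, so (1,4) = 1.
Column 2 now contains 1, which forces (2,2) = 3.
Row 3 now contains 1, leaving (3,2) = 2.
1 is placed in row 1; hence (1,1) = 3.
Row 2 already has 3, which forces (2,1) = 1.
Completed grid: 3 4 2 1 / 1 3 4 2 / 4 2 1 3 / 2 1 3 4.

2 1 3 4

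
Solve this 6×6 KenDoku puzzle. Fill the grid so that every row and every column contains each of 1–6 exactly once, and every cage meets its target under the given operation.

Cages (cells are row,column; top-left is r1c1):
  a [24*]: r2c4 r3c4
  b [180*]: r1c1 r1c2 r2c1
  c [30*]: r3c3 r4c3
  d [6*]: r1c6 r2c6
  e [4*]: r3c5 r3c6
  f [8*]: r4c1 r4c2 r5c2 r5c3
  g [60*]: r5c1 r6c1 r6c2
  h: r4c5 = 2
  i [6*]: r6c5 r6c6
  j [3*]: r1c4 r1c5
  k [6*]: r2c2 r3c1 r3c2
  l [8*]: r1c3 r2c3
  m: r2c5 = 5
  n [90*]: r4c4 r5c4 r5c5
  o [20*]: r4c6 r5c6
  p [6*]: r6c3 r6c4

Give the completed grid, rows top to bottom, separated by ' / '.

Cage b needs product 180; hence r1c1 = 5.
Cage b has product 180, so r1c2 = 6.
Cage b has product 180, leaving r2c1 = 6.
6 is placed in row 2, leaving r2c4 = 4.
M is a freebie; hence r2c5 = 5.
Column 4 already has 4, so r3c4 = 6.
Cage h is given, leaving r4c5 = 2.
Cage l's pair has product 8, so r1c3 = 4.
Row 2 now contains 4, leaving r2c3 = 2.
Row 2 now contains 2, which forces r2c6 = 3.
Row 3 already has 6, which forces r3c3 = 5.
The two cells of cage c must have product 30, leaving r4c3 = 6.
Column 3 already has 2, which forces r5c3 = 1.
Cage n has product 90, which forces r5c5 = 6.
Cage g has product 60, leaving r6c2 = 5.
Column 3 already has 6, which forces r6c3 = 3.
Row 6 already has 3; hence r6c5 = 1.
Cage j's pair has product 3, leaving r1c4 = 1.
Column 5 now contains 1, leaving r1c5 = 3.
Column 6 now contains 3, so r1c6 = 2.
Row 2 now contains 3, which forces r2c2 = 1.
Column 5 now contains 1, leaving r3c5 = 4.
Cage e's pair has product 4, so r3c6 = 1.
Column 2 now contains 1, leaving r4c2 = 4.
Row 4 now contains 4, leaving r4c6 = 5.
The 3 cells of cage g must have product 60, so r5c1 = 3.
Row 5 now contains 1, leaving r5c2 = 2.
3 is placed in row 5, leaving r5c4 = 5.
Column 6 now contains 5; hence r5c6 = 4.
Row 6 already has 3, which forces r6c1 = 4.
Row 6 now contains 1, which forces r6c4 = 2.
The two cells of cage i must have product 6; hence r6c6 = 6.
Column 1 already has 3, which forces r3c1 = 2.
Column 2 already has 2, so r3c2 = 3.
Row 4 now contains 4, so r4c1 = 1.
Row 4 already has 5, so r4c4 = 3.

5 6 4 1 3 2 / 6 1 2 4 5 3 / 2 3 5 6 4 1 / 1 4 6 3 2 5 / 3 2 1 5 6 4 / 4 5 3 2 1 6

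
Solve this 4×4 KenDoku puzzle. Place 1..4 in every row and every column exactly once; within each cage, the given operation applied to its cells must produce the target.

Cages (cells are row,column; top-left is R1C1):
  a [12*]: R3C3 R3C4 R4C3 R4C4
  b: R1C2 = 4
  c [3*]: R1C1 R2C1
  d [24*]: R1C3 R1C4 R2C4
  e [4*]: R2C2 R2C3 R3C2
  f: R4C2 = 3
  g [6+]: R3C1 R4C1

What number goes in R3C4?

Cage b is a single given cell; hence R1C2 = 4.
Column 2 already has 4, which forces R2C2 = 1.
1 is placed in row 2, which forces R2C3 = 2.
1 is placed in column 2, so R3C2 = 2.
Cage f is given; hence R4C2 = 3.
Cage c's pair has product 3, which forces R1C1 = 1.
Column 3 now contains 2; hence R1C3 = 3.
Cage d has product 24, leaving R1C4 = 2.
1 is placed in row 2; hence R2C1 = 3.
The 3 cells of cage d must have product 24, so R2C4 = 4.
Row 3 already has 2, leaving R3C1 = 4.
3 is placed in column 3, leaving R3C3 = 1.
Row 3 already has 1; hence R3C4 = 3.
Cage g's pair has sum 6, so R4C1 = 2.
Column 3 now contains 1, leaving R4C3 = 4.
4 is placed in column 4, which forces R4C4 = 1.
Completed grid: 1 4 3 2 / 3 1 2 4 / 4 2 1 3 / 2 3 4 1.

3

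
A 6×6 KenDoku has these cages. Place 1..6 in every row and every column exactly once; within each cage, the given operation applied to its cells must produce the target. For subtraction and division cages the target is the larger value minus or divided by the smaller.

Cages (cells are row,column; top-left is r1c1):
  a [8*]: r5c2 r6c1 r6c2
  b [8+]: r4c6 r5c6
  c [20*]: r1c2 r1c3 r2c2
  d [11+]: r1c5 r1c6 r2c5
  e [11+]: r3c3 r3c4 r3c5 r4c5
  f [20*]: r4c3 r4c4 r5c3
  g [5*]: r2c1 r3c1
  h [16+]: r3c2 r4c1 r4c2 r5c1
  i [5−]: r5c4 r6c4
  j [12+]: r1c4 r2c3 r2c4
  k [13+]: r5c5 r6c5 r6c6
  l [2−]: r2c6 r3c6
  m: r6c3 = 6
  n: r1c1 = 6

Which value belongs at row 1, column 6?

4

Cage n is given, so r1c1 = 6.
M is a freebie, leaving r6c3 = 6.
Row 6 now contains 6, so r6c4 = 1.
The 3 cells of cage a must have product 8, which forces r5c2 = 1.
1 is placed in column 4, so r5c4 = 6.
The only place for 3 in row 6 is r6c5.
Cage k has sum 13; hence r5c5 = 5.
The 3 cells of cage k must have sum 13, which forces r6c6 = 5.
Cage d needs sum 11; hence r2c5 = 6.
Cage b needs two cells with sum 8, which forces r4c6 = 6.
Cage b's pair has sum 8, which forces r5c6 = 2.
Cage f has product 20, leaving r4c3 = 1.
Cage f needs product 20; hence r4c4 = 5.
2 is placed in row 5, which forces r5c3 = 4.
The 3 cells of cage c must have product 20, leaving r1c2 = 5.
Column 3 already has 1; hence r1c3 = 2.
The 3 cells of cage c must have product 20, leaving r2c2 = 2.
Cage j needs sum 12, which forces r2c3 = 5.
Cage h has sum 16; hence r3c2 = 6.
Column 3 already has 5, which forces r3c3 = 3.
Row 3 now contains 3, so r3c6 = 1.
The 4 cells of cage h must have sum 16, which forces r4c1 = 4.
The 4 cells of cage h must have sum 16, which forces r4c2 = 3.
4 is placed in row 4, so r4c5 = 2.
Row 5 already has 4; hence r5c1 = 3.
Column 1 now contains 4; hence r6c1 = 2.
Column 2 now contains 2; hence r6c2 = 4.
Cage d has sum 11, leaving r1c5 = 1.
Cage d has sum 11, so r1c6 = 4.
Row 2 already has 5, so r2c1 = 1.
Column 6 now contains 1, leaving r2c6 = 3.
Row 3 now contains 1; hence r3c1 = 5.
Cage e has sum 11, leaving r3c4 = 2.
Row 3 now contains 1, so r3c5 = 4.
4 is placed in row 1, which forces r1c4 = 3.
Row 2 now contains 3, leaving r2c4 = 4.
The full grid is 6 5 2 3 1 4 / 1 2 5 4 6 3 / 5 6 3 2 4 1 / 4 3 1 5 2 6 / 3 1 4 6 5 2 / 2 4 6 1 3 5.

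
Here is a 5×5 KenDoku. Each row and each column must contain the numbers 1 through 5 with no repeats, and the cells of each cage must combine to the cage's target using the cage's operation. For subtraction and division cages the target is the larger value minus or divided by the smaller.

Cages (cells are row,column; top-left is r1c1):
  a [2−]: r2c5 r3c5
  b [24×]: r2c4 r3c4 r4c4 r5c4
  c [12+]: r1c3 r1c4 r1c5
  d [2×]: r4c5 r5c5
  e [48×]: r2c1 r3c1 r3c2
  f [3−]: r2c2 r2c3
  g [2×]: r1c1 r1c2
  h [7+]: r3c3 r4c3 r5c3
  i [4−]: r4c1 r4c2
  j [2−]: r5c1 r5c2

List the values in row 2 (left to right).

4 2 5 1 3

Cage e has product 48, leaving r2c1 = 4.
The 3 cells of cage e must have product 48; hence r3c1 = 3.
The 3 cells of cage e must have product 48, so r3c2 = 4.
The two cells of cage a must have difference 2; hence r2c5 = 3.
Cage j's pair has difference 2, leaving r5c2 = 3.
Cage b needs product 24, so r4c4 = 3.
Cage b has product 24; hence r5c4 = 4.
Cage c needs sum 12, leaving r1c3 = 3.
Column 4 now contains 4, which forces r1c4 = 5.
Cage c has sum 12, so r1c5 = 4.
Cage h has sum 7, which forces r4c3 = 4.
Row 2 needs a 1, and only r2c4 is open for it.
Column 4 now contains 1, so r3c4 = 2.
Row 3 already has 2, which forces r3c3 = 1.
1 is placed in row 3, so r3c5 = 5.
Cage h needs sum 7, leaving r5c3 = 2.
Row 5 now contains 2; hence r5c5 = 1.
Cage f needs two cells with difference 3, so r2c2 = 2.
2 is placed in column 3, leaving r2c3 = 5.
Column 5 already has 1; hence r4c5 = 2.
1 is placed in row 5, leaving r5c1 = 5.
Cage g needs two cells with product 2; hence r1c1 = 2.
Column 2 already has 2, which forces r1c2 = 1.
Column 1 already has 5; hence r4c1 = 1.
Cage i needs two cells with difference 4, which forces r4c2 = 5.
Filled in: 2 1 3 5 4 / 4 2 5 1 3 / 3 4 1 2 5 / 1 5 4 3 2 / 5 3 2 4 1.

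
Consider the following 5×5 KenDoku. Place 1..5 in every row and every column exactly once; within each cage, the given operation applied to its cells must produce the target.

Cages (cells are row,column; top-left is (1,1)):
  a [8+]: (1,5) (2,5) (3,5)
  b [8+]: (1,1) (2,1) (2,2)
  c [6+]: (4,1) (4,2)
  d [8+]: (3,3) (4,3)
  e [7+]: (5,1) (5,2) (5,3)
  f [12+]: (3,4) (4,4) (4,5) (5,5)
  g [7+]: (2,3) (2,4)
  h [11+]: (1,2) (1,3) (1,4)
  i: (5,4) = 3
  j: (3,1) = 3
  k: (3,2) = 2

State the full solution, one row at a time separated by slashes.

Cage j is given; hence (3,1) = 3.
Cage k is a single given cell, so (3,2) = 2.
Row 3 already has 3, leaving (3,3) = 5.
Column 3 already has 5, leaving (4,3) = 3.
I is a freebie, so (5,4) = 3.
Cage g's pair has sum 7, leaving (2,3) = 2.
Cage g's pair has sum 7; hence (2,4) = 5.
The 3 cells of cage h must have sum 11, which forces (1,2) = 5.
Column 3 already has 2, which forces (1,3) = 4.
Cage h needs sum 11; hence (1,4) = 2.
The 3 cells of cage b must have sum 8, leaving (2,2) = 3.
Cage e needs sum 7; hence (5,1) = 2.
4 is placed in column 3; hence (5,3) = 1.
Row 1 already has 4; hence (1,1) = 1.
Cage a needs sum 8, which forces (1,5) = 3.
Cage b has sum 8, so (2,1) = 4.
4 is placed in row 2; hence (2,5) = 1.
Column 5 now contains 1, which forces (3,5) = 4.
The two cells of cage c must have sum 6, so (4,1) = 5.
Cage c needs two cells with sum 6, which forces (4,2) = 1.
Row 4 now contains 1, which forces (4,4) = 4.
Cage f needs sum 12, so (4,5) = 2.
Row 5 already has 1; hence (5,2) = 4.
Cage f has sum 12; hence (5,5) = 5.
Row 3 already has 4; hence (3,4) = 1.

1 5 4 2 3 / 4 3 2 5 1 / 3 2 5 1 4 / 5 1 3 4 2 / 2 4 1 3 5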